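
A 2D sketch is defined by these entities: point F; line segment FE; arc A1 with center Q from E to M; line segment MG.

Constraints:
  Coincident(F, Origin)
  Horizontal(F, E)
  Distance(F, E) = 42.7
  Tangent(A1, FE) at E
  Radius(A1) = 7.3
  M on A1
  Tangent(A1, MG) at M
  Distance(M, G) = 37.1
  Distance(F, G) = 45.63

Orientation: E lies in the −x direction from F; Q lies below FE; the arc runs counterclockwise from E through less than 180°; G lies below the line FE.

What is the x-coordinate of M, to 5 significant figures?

-48.058

F is at the origin; F and E share the same y with |FE| = 42.7 and E on the −x side, so E = (-42.700, 0.0000). The tangent condition forces QE to be normal to FE, so Q = E + (0, -7.3) = (-42.700, -7.3000). Since QM ⟂ MG (tangency), |QG| = √(7.3² + 37.1²) = 37.811 regardless of where M sits on A1. So G lies on both circle(F, 45.63) and circle(Q, 37.811); the below-FE intersection is G = (-22.862, -39.489). M is the foot of the tangent from G: M = (-48.058, -12.258).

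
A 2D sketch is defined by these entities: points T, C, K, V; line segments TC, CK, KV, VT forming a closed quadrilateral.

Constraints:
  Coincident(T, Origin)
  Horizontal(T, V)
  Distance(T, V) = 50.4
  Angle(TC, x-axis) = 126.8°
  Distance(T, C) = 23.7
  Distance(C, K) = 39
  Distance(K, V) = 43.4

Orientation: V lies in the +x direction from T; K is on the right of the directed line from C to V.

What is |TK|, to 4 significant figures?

15.30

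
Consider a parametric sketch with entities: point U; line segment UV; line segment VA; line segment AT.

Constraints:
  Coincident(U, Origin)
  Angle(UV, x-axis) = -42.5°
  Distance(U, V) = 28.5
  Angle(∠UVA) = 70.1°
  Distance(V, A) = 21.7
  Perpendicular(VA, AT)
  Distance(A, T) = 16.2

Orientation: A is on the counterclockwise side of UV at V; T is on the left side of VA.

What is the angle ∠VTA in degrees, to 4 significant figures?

53.26°

∠UVA = 70.1°, so VA runs at -42.5° + (180° − 70.1°) = 67.40° from the x-axis; with |VA| = 21.7, A = V + 21.7·(cos 67.40°, sin 67.40°) = (29.35, 0.7793). VA is perpendicular to AT; with |AT| = 16.2 on the left of VA, T = A + 16.2·(-0.9232, 0.3843) = (14.40, 7.005). Then cos ∠VTA = TV·TA / (|TV||TA|), giving 53.26°.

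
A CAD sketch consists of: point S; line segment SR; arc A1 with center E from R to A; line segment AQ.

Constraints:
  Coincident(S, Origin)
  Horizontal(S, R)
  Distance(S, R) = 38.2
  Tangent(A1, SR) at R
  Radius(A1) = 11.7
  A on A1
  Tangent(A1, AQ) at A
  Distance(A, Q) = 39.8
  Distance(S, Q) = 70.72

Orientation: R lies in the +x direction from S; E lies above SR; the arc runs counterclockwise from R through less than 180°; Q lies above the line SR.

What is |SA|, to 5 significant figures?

51.376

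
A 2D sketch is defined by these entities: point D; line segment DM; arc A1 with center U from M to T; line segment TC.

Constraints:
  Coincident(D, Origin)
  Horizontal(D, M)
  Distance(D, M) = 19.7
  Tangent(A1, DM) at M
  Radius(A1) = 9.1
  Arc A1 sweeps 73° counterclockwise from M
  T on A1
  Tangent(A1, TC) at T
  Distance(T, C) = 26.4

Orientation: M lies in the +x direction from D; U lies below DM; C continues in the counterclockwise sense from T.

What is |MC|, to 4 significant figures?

35.69

On A1, M sits at bearing 90° from U; a 73° counterclockwise sweep puts T at bearing 163°, so T = U + 9.1·(cos 163°, sin 163°) = (11.00, -6.439). Tangency of A1 to TC means the radius UT is perpendicular to TC, so TC runs along (−sin 163°, cos 163°); with |TC| = 26.4, C = (3.279, -31.69). Then |MC| = |C − M| = 35.69.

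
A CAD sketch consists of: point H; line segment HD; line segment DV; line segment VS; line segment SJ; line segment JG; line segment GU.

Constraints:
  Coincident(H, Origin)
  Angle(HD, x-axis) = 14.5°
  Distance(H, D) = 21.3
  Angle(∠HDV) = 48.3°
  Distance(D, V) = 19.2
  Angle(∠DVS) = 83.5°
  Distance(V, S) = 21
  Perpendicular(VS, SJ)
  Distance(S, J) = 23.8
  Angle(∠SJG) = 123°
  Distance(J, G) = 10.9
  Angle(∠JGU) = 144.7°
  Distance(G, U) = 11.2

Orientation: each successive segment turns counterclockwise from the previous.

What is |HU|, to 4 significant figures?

30.45

H is at the origin; HD runs at 14.5° with length 21.3, so D = (20.62, 5.333). ∠HDV = 48.3° gives DV at 146.2° from the x-axis; with |DV| = 19.2, V = (4.667, 16.01). ∠DVS = 83.5° gives VS at -117.3° from the x-axis; with |VS| = 21.0, S = (-4.965, -2.647). The perpendicularity gives SJ at right angles to VS, so SJ runs at -27.30°; with |SJ| = 23.8, J = (16.18, -13.56). ∠SJG = 123.0° gives JG at 29.70° from the x-axis; with |JG| = 10.9, G = (25.65, -8.162). ∠JGU = 144.7° gives GU at 65.00° from the x-axis; with |GU| = 11.2, U = (30.39, 1.988). Then |HU| = |U − H| = 30.45.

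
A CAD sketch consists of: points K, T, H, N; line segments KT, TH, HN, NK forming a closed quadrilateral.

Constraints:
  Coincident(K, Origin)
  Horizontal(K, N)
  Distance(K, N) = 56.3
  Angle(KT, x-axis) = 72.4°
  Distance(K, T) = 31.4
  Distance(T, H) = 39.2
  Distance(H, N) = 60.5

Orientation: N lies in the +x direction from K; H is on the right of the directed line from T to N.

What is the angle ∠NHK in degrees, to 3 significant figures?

54.7°

K is at the origin; K and N share the same y with |KN| = 56.3 and N in +x, so N = (56.3, 0). KT runs at 72.4° with |KT| = 31.4, so T = (9.49, 29.9). H is determined by |TH| = 39.2 and |HN| = 60.5 together: it lies at the intersection of circle(T, 39.2) and circle(N, 60.5). With |TN| = 55.6, the foot of the radical line on TN is 8.67 from T and the perpendicular offset is √(39.2² − 8.67²) = 38.2. Taking the right-of-TN solution: H = (-3.80, -6.95).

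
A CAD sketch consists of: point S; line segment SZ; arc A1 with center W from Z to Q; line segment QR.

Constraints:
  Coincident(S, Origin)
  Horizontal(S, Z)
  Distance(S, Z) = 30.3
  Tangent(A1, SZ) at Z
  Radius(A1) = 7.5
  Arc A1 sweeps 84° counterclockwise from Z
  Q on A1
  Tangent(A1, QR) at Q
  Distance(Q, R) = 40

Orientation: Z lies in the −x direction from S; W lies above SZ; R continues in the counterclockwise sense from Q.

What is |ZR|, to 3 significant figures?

47.9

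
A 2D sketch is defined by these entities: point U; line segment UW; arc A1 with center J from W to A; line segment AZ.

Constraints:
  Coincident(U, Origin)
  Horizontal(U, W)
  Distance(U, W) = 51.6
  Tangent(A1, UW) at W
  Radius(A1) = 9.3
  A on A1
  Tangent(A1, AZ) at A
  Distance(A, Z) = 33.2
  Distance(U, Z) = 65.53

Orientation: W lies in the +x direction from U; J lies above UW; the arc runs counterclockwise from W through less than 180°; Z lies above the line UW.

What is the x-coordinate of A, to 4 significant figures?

60.33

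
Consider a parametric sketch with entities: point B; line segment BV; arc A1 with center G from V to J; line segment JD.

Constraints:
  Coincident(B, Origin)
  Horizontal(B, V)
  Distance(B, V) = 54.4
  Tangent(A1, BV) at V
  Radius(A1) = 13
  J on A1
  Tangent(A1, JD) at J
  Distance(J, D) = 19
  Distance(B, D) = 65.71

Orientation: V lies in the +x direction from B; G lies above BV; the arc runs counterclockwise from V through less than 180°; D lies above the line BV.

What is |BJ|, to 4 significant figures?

68.32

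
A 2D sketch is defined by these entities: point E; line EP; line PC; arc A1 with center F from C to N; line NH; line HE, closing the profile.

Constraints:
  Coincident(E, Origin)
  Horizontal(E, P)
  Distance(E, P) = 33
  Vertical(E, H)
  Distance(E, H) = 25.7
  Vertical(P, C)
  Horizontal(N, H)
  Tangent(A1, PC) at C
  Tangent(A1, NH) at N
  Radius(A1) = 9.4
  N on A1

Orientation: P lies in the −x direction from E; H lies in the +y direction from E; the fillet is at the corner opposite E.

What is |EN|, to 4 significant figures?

34.89

The virtual corner opposite E is at (-33.00, 25.70). Tangency of A1 to PC means the radius FC is perpendicular to PC and the tangent condition forces FN to be normal to NH, with radius 9.4, so the center F sits 9.4 in from both sides at F = (-23.60, 16.30). That places the tangent points at C = (-33.00, 16.30) on PC and N = (-23.60, 25.70) on NH. Then |EN| = |N − E| = 34.89.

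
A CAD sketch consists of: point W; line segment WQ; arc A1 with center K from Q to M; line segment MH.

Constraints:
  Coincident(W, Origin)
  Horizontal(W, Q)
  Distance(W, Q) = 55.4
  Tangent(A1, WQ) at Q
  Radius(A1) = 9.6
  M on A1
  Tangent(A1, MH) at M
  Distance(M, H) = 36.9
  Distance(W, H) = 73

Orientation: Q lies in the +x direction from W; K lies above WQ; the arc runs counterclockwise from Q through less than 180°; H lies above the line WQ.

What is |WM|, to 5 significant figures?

65.794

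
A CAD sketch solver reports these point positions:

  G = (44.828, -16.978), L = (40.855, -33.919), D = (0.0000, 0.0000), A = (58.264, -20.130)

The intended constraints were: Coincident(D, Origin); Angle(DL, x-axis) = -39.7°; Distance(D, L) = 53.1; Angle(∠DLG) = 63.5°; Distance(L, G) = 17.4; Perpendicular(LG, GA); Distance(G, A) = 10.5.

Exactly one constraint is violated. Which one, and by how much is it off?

Distance(G, A) = 10.5 — off by 3.30.

D = (0.00, 0.00) ✓; DL at -39.70° ✓; |DL| = 53.10 ✓; ∠DLG = 63.50° ✓; |LG| = 17.40 ✓; ∠(LG, GA) = 90.00° ✓; |GA| = 13.80 ✗.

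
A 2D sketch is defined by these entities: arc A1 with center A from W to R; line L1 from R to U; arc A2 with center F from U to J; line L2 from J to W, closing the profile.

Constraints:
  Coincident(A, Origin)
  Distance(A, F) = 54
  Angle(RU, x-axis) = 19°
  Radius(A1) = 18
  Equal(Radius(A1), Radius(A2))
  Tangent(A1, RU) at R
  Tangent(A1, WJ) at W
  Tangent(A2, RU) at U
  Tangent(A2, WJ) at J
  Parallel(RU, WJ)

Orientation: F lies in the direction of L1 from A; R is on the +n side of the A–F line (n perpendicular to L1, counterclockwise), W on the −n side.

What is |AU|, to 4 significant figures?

56.92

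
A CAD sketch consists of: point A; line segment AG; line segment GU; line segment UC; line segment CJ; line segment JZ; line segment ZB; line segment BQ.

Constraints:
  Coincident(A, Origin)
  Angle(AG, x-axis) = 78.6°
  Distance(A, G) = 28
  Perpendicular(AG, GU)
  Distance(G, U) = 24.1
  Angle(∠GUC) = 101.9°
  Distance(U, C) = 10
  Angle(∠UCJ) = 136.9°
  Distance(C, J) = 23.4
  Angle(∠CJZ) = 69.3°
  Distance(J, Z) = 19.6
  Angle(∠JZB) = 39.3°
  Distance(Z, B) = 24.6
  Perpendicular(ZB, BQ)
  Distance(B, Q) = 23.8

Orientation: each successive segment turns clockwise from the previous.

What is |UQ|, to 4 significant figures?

43.10

A is at the origin; AG runs at 78.6° with length 28.0, so G = (5.534, 27.45). AG ⟂ GU, so GU runs at -11.40°; with |GU| = 24.1, U = (29.16, 22.68). ∠GUC = 101.9° gives UC at -89.50° from the x-axis; with |UC| = 10.0, C = (29.25, 12.68). ∠UCJ = 136.9° gives CJ at -132.6° from the x-axis; with |CJ| = 23.4, J = (13.41, -4.540). ∠CJZ = 69.3° gives JZ at 116.7° from the x-axis; with |JZ| = 19.6, Z = (4.601, 12.97). ∠JZB = 39.3° gives ZB at -24.00° from the x-axis; with |ZB| = 24.6, B = (27.07, 2.964). The perpendicularity gives BQ at right angles to ZB, so BQ runs at -114.0°; with |BQ| = 23.8, Q = (17.39, -18.78). Then |UQ| = |Q − U| = 43.10.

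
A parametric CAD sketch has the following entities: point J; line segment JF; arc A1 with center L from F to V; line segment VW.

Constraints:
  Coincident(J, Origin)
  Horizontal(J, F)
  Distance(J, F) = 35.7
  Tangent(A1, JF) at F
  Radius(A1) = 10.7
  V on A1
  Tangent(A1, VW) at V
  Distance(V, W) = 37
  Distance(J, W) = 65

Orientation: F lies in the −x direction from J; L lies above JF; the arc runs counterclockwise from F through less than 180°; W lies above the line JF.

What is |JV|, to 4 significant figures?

30.53

Checks: |LV| = 10.70 ✓; ∠(LV, VW) = 90.00° ✓; |VW| = 37.00 ✓; |JW| = 65.00 ✓.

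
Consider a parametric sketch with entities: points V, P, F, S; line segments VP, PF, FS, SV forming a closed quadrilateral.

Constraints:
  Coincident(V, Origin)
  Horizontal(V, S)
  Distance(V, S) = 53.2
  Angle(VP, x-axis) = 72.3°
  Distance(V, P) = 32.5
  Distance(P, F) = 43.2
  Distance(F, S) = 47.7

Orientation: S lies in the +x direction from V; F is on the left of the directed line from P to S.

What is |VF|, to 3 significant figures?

68.8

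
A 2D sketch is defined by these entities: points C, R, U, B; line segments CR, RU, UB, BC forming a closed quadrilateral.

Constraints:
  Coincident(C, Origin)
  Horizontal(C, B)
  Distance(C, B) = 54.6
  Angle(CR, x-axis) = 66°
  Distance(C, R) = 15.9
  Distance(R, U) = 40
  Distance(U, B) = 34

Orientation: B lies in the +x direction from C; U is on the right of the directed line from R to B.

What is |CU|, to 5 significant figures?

33.471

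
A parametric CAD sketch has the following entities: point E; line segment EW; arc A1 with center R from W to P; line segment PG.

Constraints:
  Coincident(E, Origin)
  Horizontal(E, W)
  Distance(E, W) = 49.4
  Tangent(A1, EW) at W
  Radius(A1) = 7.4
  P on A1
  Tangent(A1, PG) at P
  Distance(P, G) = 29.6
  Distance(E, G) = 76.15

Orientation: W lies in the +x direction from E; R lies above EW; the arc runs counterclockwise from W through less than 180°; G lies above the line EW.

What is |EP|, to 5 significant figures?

56.033

E is at the origin; E and W share the same y with |EW| = 49.4 and W on the +x side, so W = (49.400, 0.0000). Since A1 is tangent to EW there, RW ⟂ EW, so R = W + (0, 7.4) = (49.400, 7.4000). Since RP ⟂ PG (tangency), |RG| = √(7.4² + 29.6²) = 30.511 regardless of where P sits on A1. So G lies on both circle(E, 76.15) and circle(R, 30.511); the above-EW intersection is G = (70.052, 29.860). P is the foot of the tangent from G: P = (55.899, 3.8619).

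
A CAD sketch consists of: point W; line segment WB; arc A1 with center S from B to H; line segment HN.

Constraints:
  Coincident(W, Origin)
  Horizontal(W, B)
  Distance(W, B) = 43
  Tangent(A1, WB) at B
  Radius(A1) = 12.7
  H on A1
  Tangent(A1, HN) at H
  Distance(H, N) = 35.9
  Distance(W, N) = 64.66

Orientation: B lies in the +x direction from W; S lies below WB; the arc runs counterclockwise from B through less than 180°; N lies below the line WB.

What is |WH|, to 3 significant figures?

34.7

W is at the origin; WB is horizontal with |WB| = 43.0 and B on the +x side, so B = (43.0, 0.00). The tangent condition forces SB to be normal to WB, so S = B + (0, -12.7) = (43.0, -12.7). Since SH ⟂ HN (tangency), |SN| = √(12.7² + 35.9²) = 38.1 regardless of where H sits on A1. So N lies on both circle(W, 64.66) and circle(S, 38.1); the below-WB intersection is N = (40.2, -50.7). H is the foot of the tangent from N: H = (30.7, -16.0).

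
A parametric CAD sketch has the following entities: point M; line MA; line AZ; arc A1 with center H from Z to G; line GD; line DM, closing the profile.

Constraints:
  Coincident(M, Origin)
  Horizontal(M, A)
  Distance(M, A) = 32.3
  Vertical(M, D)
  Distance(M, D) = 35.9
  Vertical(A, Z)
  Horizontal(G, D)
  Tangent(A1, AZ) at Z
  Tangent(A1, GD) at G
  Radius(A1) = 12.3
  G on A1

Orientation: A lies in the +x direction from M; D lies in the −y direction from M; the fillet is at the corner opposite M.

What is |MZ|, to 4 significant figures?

40.00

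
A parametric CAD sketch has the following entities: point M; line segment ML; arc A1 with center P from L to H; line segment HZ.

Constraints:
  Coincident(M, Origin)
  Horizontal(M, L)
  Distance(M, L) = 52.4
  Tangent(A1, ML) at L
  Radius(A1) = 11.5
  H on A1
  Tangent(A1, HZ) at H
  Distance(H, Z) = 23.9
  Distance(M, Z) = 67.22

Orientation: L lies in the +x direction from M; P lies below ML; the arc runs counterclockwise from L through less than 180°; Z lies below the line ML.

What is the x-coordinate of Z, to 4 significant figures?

55.56

M is at the origin; M and L share the same y with |ML| = 52.4 and L on the +x side, so L = (52.40, 0.000). Since A1 is tangent to ML there, PL ⟂ ML, so P = L + (0, -11.5) = (52.40, -11.50). Since PH ⟂ HZ (tangency), |PZ| = √(11.5² + 23.9²) = 26.52 regardless of where H sits on A1. So Z lies on both circle(M, 67.22) and circle(P, 26.52); the below-ML intersection is Z = (55.56, -37.83). H is the foot of the tangent from Z: H = (42.71, -17.69).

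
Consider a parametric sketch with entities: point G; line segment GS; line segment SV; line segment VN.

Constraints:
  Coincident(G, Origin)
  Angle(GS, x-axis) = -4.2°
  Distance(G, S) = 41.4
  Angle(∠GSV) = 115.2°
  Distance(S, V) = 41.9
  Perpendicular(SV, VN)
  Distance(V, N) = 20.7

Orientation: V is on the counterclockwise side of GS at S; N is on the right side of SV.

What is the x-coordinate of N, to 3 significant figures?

79.9

G is at the origin; GS runs at -4.2° with length 41.4, so S = 41.4·(cos -4.2°, sin -4.2°) = (41.3, -3.03). ∠GSV = 115.2°, so SV runs at -4.2° + (180° − 115.2°) = 60.6° from the x-axis; with |SV| = 41.9, V = S + 41.9·(cos 60.6°, sin 60.6°) = (61.9, 33.5). SV is perpendicular to VN; with |VN| = 20.7 on the right of SV, N = V + 20.7·(0.871, -0.491) = (79.9, 23.3). So N.x = 79.9.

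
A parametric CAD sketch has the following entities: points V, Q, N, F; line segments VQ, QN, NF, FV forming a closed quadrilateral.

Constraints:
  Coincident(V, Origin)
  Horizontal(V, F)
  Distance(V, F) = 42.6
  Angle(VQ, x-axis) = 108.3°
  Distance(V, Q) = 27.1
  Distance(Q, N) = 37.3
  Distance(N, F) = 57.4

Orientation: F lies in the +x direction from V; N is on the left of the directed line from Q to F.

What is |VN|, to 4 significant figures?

54.95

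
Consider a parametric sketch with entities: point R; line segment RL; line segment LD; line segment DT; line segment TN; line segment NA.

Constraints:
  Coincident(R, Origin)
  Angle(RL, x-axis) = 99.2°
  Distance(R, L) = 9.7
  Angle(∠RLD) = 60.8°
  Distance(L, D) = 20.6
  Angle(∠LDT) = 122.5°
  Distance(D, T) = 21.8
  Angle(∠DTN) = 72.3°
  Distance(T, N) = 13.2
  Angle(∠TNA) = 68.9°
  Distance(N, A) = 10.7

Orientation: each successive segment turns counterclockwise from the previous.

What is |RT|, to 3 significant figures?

29.3

∠RLD = 60.8° gives LD at -142° from the x-axis; with |LD| = 20.6, D = (-17.7, -3.22). ∠LDT = 122.5° gives DT at -84.1° from the x-axis; with |DT| = 21.8, T = (-15.5, -24.9). Then |RT| = |T − R| = 29.3.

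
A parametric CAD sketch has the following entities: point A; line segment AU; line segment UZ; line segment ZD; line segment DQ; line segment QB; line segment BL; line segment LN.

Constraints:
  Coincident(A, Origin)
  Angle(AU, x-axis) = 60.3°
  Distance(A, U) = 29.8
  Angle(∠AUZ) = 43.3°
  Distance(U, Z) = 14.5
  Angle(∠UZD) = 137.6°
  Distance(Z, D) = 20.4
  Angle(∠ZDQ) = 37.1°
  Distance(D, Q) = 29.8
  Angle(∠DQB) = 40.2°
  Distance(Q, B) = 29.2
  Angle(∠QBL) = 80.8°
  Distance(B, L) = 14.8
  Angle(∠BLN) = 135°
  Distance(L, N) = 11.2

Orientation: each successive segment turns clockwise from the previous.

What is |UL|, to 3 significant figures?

31.2

∠DQB = 40.2° gives QB at -41.5° from the x-axis; with |QB| = 29.2, B = (25.9, 4.05). ∠QBL = 80.8° gives BL at -141° from the x-axis; with |BL| = 14.8, L = (14.5, -5.32). Then |UL| = |L − U| = 31.2.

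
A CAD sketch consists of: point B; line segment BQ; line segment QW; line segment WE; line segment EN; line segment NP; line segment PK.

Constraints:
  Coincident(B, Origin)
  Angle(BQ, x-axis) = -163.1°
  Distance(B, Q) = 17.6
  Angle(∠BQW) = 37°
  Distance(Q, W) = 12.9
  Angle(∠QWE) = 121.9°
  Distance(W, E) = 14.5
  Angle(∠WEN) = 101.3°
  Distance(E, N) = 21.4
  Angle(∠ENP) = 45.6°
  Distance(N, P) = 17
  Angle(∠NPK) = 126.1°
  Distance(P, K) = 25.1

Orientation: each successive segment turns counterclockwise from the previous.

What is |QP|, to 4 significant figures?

11.29

B is at the origin; BQ runs at -163.1° with length 17.6, so Q = (-16.84, -5.116). ∠BQW = 37.0° gives QW at -20.10° from the x-axis; with |QW| = 12.9, W = (-4.726, -9.550). ∠QWE = 121.9° gives WE at 38.00° from the x-axis; with |WE| = 14.5, E = (6.701, -0.6225). ∠WEN = 101.3° gives EN at 116.7° from the x-axis; with |EN| = 21.4, N = (-2.915, 18.50). ∠ENP = 45.6° gives NP at -108.9° from the x-axis; with |NP| = 17.0, P = (-8.421, 2.412). Then |QP| = |P − Q| = 11.29.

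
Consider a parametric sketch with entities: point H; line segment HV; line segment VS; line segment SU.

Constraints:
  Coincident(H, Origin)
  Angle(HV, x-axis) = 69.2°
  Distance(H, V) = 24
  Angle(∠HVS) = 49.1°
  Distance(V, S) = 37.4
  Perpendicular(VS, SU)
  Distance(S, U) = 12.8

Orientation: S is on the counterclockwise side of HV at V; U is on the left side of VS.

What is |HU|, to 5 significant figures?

22.334

H is at the origin; HV runs at 69.2° with length 24.0, so V = 24.0·(cos 69.2°, sin 69.2°) = (8.5226, 22.436). ∠HVS = 49.1°, so VS runs at 69.2° + (180° − 49.1°) = 200.10° from the x-axis; with |VS| = 37.4, S = V + 37.4·(cos 200.10°, sin 200.10°) = (-26.600, 9.5829). The perpendicularity gives SU at right angles to VS; with |SU| = 12.8 on the left of VS, U = S + 12.8·(0.34366, -0.93909) = (-22.201, -2.4375). Then |HU| = |U − H| = 22.334.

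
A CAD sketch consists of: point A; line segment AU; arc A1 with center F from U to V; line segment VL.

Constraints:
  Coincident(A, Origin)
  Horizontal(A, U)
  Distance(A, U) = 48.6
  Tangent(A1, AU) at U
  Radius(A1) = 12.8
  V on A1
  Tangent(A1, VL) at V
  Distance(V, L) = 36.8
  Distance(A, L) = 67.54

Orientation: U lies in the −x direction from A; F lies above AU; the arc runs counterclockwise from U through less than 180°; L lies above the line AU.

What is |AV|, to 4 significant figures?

39.26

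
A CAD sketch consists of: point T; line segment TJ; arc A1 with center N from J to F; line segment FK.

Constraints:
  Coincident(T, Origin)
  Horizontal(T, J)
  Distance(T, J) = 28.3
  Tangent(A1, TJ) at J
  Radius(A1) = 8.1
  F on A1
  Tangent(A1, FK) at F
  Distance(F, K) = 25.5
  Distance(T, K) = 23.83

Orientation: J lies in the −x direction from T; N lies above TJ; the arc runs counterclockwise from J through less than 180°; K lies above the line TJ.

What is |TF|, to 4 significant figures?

22.17

T is at the origin; T and J share the same y with |TJ| = 28.3 and J on the −x side, so J = (-28.30, 0.000). Since A1 is tangent to TJ there, NJ ⟂ TJ, so N = J + (0, 8.1) = (-28.30, 8.100). Since NF ⟂ FK (tangency), |NK| = √(8.1² + 25.5²) = 26.76 regardless of where F sits on A1. So K lies on both circle(T, 23.83) and circle(N, 26.76); the above-TJ intersection is K = (-6.101, 23.04). F is the foot of the tangent from K: F = (-21.96, 3.064).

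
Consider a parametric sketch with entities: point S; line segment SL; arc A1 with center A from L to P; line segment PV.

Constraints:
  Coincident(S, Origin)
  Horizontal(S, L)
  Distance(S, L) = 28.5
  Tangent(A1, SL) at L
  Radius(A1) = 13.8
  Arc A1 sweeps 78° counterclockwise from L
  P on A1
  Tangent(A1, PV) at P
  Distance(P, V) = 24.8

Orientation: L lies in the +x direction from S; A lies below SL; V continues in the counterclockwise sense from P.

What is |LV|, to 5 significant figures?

39.828

On A1, L sits at bearing 90° from A; a 78° counterclockwise sweep puts P at bearing 168°, so P = A + 13.8·(cos 168°, sin 168°) = (15.002, -10.931). Since A1 is tangent to PV there, AP ⟂ PV, so PV runs along (−sin 168°, cos 168°); with |PV| = 24.8, V = (9.8454, -35.189). Then |LV| = |V − L| = 39.828.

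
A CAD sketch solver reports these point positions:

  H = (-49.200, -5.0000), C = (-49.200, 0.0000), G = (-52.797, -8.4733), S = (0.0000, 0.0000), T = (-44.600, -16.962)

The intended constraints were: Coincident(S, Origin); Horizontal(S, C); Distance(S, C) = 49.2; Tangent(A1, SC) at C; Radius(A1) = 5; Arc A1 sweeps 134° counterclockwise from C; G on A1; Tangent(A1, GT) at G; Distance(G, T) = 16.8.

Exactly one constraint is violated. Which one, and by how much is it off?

Distance(G, T) = 16.8 — off by 5.00.

S = (0.00, 0.00) ✓; S.y = 0.00, C.y = 0.00 ✓; |SC| = 49.20 ✓; ∠(HC, CS) = 90.00° ✓; |HC| = 5.000 ✓; bearing(H→G) − bearing(H→C) = 134.0° ✓; |HG| = 5.000 ✓; ∠(HG, GT) = 90.00° ✓; |GT| = 11.80 ✗.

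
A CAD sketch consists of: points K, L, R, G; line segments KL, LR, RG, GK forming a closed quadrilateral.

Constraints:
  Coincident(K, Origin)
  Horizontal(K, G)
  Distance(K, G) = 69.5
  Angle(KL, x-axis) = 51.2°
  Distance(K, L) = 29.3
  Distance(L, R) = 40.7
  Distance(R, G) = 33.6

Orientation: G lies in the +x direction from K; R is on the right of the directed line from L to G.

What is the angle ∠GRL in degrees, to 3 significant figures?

97.4°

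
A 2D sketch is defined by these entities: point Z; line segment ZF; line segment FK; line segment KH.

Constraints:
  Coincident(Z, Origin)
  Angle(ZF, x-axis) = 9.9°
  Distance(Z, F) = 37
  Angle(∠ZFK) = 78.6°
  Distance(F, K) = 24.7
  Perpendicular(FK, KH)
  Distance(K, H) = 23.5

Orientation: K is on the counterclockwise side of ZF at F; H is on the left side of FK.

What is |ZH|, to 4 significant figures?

21.57

Z is at the origin; ZF runs at 9.9° with length 37.0, so F = 37.0·(cos 9.9°, sin 9.9°) = (36.45, 6.361). ∠ZFK = 78.6°, so FK runs at 9.9° + (180° − 78.6°) = 111.3° from the x-axis; with |FK| = 24.7, K = F + 24.7·(cos 111.3°, sin 111.3°) = (27.48, 29.37). FK is perpendicular to KH; with |KH| = 23.5 on the left of FK, H = K + 23.5·(-0.9317, -0.3633) = (5.582, 20.84). Then |ZH| = |H − Z| = 21.57.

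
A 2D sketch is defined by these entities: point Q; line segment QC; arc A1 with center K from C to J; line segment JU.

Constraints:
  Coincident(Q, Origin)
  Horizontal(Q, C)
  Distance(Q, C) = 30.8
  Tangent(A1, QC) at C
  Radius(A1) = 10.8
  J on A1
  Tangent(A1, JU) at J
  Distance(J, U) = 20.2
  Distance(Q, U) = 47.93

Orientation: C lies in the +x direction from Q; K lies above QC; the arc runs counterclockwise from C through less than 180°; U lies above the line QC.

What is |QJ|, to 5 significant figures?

43.439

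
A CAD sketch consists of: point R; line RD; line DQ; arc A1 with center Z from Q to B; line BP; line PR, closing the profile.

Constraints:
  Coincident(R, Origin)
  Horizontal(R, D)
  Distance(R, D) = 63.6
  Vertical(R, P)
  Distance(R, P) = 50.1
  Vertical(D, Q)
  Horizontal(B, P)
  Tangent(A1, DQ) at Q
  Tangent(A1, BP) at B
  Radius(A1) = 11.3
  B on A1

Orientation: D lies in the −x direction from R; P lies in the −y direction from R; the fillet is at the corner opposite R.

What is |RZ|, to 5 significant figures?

65.121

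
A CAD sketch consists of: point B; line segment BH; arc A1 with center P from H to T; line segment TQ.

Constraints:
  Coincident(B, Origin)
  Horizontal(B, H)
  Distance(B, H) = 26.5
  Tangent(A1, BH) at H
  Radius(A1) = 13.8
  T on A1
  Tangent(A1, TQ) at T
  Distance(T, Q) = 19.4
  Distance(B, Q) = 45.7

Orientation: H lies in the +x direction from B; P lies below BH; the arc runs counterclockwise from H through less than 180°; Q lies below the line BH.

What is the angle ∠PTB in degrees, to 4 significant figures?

90.83°

Checks: ∠(PH, HB) = 90.00° ✓; |PT| = 13.80 ✓; ∠(PT, TQ) = 90.00° ✓; |TQ| = 19.40 ✓; |BQ| = 45.70 ✓.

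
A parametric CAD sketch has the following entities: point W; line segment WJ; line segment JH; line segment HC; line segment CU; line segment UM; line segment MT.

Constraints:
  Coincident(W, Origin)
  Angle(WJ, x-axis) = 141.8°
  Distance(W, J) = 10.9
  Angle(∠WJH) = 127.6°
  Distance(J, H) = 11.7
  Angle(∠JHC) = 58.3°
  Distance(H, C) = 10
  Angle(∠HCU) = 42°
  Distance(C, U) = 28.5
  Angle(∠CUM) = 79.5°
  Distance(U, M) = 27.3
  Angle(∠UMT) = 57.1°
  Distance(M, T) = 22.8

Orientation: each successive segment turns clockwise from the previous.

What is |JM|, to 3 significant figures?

34.6

∠HCU = 42.0° gives CU at -170° from the x-axis; with |CU| = 28.5, U = (-28.1, 8.29). ∠CUM = 79.5° gives UM at 89.2° from the x-axis; with |UM| = 27.3, M = (-27.7, 35.6). Then |JM| = |M − J| = 34.6.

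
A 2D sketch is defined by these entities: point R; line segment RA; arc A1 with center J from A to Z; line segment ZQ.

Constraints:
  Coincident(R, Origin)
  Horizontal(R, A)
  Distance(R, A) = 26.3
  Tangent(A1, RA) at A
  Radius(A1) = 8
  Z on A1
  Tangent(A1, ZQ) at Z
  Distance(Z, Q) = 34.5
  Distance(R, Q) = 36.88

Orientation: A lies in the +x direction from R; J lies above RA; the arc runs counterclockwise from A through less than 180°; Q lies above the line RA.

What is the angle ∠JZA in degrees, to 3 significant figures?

20.3°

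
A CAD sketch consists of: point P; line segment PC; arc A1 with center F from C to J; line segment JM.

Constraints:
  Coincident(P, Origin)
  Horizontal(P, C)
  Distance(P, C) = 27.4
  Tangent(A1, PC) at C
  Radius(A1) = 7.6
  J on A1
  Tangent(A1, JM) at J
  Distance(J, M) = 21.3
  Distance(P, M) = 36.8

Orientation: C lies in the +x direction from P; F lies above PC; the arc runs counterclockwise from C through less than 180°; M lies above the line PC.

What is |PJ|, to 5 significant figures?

35.736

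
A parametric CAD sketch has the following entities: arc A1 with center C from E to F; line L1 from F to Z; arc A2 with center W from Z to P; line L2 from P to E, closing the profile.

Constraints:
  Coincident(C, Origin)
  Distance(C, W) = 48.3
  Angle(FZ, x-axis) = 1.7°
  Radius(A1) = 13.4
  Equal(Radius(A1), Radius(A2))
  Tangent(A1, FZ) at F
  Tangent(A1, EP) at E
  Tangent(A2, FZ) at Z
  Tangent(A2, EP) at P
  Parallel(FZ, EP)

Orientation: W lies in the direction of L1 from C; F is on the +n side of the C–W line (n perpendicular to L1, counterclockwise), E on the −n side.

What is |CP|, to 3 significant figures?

50.1

The slot axis is L1's direction at 1.7°, so u = (cos 1.7°, sin 1.7°) = (1.00, 0.0297) and n = (−sin 1.7°, cos 1.7°) = (-0.0297, 1.00). C is at the origin and W lies 48.3 along u from C, so W = 48.3·u = (48.3, 1.43). Tangency of A1 to both parallel lines with radius 13.4 puts F and E at C ± 13.4·n: F = (-0.398, 13.4), E = (0.398, -13.4). Equal radii place Z and P the same way about W: Z = W + 13.4·n = (47.9, 14.8), P = W − 13.4·n = (48.7, -12.0). Then |CP| = |P − C| = 50.1.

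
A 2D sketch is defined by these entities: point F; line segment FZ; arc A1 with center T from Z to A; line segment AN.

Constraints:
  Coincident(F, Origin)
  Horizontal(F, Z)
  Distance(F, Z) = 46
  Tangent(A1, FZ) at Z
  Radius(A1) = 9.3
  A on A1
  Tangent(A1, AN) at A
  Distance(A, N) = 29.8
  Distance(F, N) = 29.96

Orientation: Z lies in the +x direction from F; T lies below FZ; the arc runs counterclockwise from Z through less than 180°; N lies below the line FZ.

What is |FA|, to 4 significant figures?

39.54

Checks: ∠(TZ, ZF) = 90.00° ✓; |TZ| = 9.300 ✓; |TA| = 9.300 ✓; ∠(TA, AN) = 90.00° ✓; |AN| = 29.80 ✓; |FN| = 29.96 ✓.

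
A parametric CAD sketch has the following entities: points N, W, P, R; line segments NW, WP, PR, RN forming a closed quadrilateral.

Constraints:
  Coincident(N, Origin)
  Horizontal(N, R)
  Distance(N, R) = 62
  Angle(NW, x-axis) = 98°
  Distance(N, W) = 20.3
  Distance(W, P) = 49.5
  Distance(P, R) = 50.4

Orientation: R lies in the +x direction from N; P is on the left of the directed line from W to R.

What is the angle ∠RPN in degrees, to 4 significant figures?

67.46°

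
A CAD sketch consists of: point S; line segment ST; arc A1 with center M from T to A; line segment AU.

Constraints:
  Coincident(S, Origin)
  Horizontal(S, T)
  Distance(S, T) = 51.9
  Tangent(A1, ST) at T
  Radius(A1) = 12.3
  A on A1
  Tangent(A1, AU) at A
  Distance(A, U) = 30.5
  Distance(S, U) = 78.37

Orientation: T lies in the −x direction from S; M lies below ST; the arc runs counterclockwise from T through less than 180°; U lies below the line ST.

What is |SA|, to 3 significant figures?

65.2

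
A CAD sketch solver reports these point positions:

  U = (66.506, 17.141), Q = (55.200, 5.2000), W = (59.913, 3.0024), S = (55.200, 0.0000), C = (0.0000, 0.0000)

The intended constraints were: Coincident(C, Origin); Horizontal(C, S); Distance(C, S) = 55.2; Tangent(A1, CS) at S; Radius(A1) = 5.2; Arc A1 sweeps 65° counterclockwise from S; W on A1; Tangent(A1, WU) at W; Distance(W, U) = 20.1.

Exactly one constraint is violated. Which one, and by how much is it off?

Distance(W, U) = 20.1 — off by 4.50.

C = (0.00, 0.00) ✓; C.y = 0.00, S.y = 0.00 ✓; |CS| = 55.20 ✓; ∠(QS, SC) = 90.00° ✓; |QS| = 5.200 ✓; bearing(Q→W) − bearing(Q→S) = 65.00° ✓; |QW| = 5.200 ✓; ∠(QW, WU) = 90.00° ✓; |WU| = 15.60 ✗.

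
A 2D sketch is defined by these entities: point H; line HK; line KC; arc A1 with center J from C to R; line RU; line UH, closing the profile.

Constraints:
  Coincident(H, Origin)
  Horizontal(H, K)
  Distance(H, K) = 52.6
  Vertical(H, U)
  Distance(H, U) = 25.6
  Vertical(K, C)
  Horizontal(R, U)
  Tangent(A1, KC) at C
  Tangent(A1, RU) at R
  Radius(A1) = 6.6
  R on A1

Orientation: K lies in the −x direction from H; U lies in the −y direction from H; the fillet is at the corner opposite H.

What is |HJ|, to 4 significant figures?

49.77

H and U share the same x with |HU| = 25.6 and U on the −y side, so U = (0.000, -25.60). The virtual corner opposite H is at (-52.60, -25.60). Since A1 is tangent to KC there, JC ⟂ KC and the tangent condition forces JR to be normal to RU, with radius 6.6, so the center J sits 6.6 in from both sides at J = (-46.00, -19.00). Then |HJ| = |J − H| = 49.77.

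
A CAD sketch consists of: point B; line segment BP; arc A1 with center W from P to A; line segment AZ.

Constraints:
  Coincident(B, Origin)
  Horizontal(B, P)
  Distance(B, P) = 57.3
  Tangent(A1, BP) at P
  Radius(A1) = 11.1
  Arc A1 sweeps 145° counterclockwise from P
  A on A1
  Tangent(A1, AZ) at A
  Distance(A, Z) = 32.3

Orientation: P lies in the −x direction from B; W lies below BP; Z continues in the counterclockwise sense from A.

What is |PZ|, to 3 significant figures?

43.6

B is at the origin; BP is horizontal with |BP| = 57.3 and P on the −x side, so P = (-57.3, 0.00). Since A1 is tangent to BP there, WP ⟂ BP, so W = P + (0, -11.1) = (-57.3, -11.1). On A1, P sits at bearing 90° from W; a 145° counterclockwise sweep puts A at bearing 235°, so A = W + 11.1·(cos 235°, sin 235°) = (-63.7, -20.2). Tangency of A1 to AZ means the radius WA is perpendicular to AZ, so AZ runs along (−sin 235°, cos 235°); with |AZ| = 32.3, Z = (-37.2, -38.7). Then |PZ| = |Z − P| = 43.6.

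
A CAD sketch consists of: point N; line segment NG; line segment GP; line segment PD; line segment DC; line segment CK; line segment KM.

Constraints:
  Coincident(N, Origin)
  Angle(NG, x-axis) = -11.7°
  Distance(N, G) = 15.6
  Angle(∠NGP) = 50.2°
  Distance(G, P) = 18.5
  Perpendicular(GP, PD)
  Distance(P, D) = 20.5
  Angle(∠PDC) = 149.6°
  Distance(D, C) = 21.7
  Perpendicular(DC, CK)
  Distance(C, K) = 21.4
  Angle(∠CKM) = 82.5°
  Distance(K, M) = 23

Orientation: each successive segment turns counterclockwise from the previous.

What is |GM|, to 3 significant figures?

10.7

DC ⟂ CK, so CK runs at -31.5°; with |CK| = 21.4, K = (-4.61, -26.2). ∠CKM = 82.5° gives KM at 66.0° from the x-axis; with |KM| = 23.0, M = (4.74, -5.17). Then |GM| = |M − G| = 10.7.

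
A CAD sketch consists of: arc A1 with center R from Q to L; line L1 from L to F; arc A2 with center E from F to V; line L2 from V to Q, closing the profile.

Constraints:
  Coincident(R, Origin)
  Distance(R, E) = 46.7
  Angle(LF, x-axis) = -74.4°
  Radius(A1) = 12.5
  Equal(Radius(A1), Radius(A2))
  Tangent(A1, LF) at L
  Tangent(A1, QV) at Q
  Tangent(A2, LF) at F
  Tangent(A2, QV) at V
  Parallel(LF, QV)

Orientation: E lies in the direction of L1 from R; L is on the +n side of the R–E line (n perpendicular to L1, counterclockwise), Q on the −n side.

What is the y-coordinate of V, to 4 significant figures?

-48.34

Tangency of A1 to both parallel lines with radius 12.5 puts L and Q at R ± 12.5·n: L = (12.04, 3.361), Q = (-12.04, -3.361). Equal radii place F and V the same way about E: F = E + 12.5·n = (24.60, -41.62), V = E − 12.5·n = (0.5190, -48.34). So V.y = -48.34.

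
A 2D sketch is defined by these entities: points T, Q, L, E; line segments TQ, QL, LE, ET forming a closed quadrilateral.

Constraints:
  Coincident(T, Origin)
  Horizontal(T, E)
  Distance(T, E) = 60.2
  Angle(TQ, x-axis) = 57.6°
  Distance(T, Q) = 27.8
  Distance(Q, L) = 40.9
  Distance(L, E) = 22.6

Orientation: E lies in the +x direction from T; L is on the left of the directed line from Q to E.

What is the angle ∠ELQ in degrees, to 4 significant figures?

103.1°

Checks: |QL| = 40.90 ✓; |LE| = 22.60 ✓.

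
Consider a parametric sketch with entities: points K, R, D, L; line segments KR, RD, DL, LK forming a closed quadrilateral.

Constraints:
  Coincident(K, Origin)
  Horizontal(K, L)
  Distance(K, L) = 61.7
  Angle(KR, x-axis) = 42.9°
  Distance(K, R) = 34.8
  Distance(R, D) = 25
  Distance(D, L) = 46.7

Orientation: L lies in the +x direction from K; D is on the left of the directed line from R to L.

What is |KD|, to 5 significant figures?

59.733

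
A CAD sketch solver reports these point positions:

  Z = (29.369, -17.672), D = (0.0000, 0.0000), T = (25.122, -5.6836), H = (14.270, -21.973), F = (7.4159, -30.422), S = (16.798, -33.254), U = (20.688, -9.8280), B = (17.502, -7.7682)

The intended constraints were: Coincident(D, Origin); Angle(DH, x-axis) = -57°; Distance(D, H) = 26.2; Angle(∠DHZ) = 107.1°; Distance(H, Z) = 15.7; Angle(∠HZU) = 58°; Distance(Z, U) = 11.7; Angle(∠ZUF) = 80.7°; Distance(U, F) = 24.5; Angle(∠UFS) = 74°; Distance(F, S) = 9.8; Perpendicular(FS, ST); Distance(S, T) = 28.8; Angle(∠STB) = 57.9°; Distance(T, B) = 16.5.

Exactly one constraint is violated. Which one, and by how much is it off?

Distance(T, B) = 16.5 — off by 8.60.

D = (0.00, 0.00) ✓; DH at -57.00° ✓; |DH| = 26.20 ✓; ∠DHZ = 107.1° ✓; |HZ| = 15.70 ✓; ∠HZU = 58.00° ✓; |ZU| = 11.70 ✓; ∠ZUF = 80.70° ✓; |UF| = 24.50 ✓; ∠UFS = 74.00° ✓; |FS| = 9.800 ✓; ∠(FS, ST) = 90.00° ✓; |ST| = 28.80 ✓; ∠STB = 57.90° ✓; |TB| = 7.900 ✗.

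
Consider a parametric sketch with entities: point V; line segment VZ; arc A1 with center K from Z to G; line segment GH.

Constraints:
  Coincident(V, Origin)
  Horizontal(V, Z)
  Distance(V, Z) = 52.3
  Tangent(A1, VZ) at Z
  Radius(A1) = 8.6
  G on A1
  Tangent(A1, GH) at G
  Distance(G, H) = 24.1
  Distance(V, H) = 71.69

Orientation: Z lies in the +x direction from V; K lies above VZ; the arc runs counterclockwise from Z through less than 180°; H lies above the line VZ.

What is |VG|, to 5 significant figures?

61.218

V is at the origin; VZ is horizontal with |VZ| = 52.3 and Z on the +x side, so Z = (52.300, 0.0000). A1 meets VZ tangentially, so KZ is at right angles to VZ, so K = Z + (0, 8.6) = (52.300, 8.6000). Since KG ⟂ GH (tangency), |KH| = √(8.6² + 24.1²) = 25.588 regardless of where G sits on A1. So H lies on both circle(V, 71.69) and circle(K, 25.588); the above-VZ intersection is H = (64.631, 31.022). G is the foot of the tangent from H: G = (60.790, 7.2295).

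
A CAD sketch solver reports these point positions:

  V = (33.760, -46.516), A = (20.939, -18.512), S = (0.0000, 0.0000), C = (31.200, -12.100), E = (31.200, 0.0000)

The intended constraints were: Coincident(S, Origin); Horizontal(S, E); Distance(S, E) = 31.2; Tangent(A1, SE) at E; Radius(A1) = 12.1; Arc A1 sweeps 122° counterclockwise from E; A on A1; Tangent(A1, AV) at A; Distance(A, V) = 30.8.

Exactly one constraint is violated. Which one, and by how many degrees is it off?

Tangent(A1, AV) at A — off by 7.40°.

S = (0.00, 0.00) ✓; S.y = 0.00, E.y = 0.00 ✓; |SE| = 31.20 ✓; ∠(CE, ES) = 90.00° ✓; |CE| = 12.10 ✓; bearing(C→A) − bearing(C→E) = 122.0° ✓; |CA| = 12.10 ✓; ∠(CA, AV) = 97.40° ✗; |AV| = 30.80 ✓.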